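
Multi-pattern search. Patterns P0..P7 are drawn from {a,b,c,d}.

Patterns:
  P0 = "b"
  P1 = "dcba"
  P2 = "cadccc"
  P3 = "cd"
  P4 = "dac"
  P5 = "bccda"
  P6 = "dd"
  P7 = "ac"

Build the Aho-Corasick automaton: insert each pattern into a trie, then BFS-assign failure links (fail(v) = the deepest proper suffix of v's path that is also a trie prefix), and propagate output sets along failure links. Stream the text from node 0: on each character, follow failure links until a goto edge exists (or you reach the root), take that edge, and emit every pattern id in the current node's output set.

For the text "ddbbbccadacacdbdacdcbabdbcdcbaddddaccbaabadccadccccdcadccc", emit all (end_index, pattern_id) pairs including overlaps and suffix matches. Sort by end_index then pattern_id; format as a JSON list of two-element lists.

Build:
Trie (insert patterns):
  n0 'ε': a→20 b→1 c→6 d→2
  n1 'b': c→15  [P0 ends]
  n2 'd': a→13 c→3 d→19
  n3 'dc': b→4
  n4 'dcb': a→5
  n5 'dcba': ·  [P1 ends]
  n6 'c': a→7 d→12
  n7 'ca': d→8
  n8 'cad': c→9
  n9 'cadc': c→10
  n10 'cadcc': c→11
  n11 'cadccc': ·  [P2 ends]
  n12 'cd': ·  [P3 ends]
  n13 'da': c→14
  n14 'dac': ·  [P4 ends]
  n15 'bc': c→16
  n16 'bcc': d→17
  n17 'bccd': a→18
  n18 'bccda': ·  [P5 ends]
  n19 'dd': ·  [P6 ends]
  n20 'a': c→21
  n21 'ac': ·  [P7 ends]

Failure links (BFS by depth):
  fail(1) 'b': from fail(0)=0 chase 'b': 0 ⇒ 0;  out={0}∪out(0)={0}
  fail(2) 'd': from fail(0)=0 chase 'd': 0 ⇒ 0;  out=∅∪out(0)=∅
  fail(6) 'c': from fail(0)=0 chase 'c': 0 ⇒ 0;  out=∅∪out(0)=∅
  fail(20) 'a': from fail(0)=0 chase 'a': 0 ⇒ 0;  out=∅∪out(0)=∅
  fail(3) 'dc': from fail(2)=0 chase 'c': 0 ⇒ 6;  out=∅∪out(6)=∅
  fail(7) 'ca': from fail(6)=0 chase 'a': 0 ⇒ 20;  out=∅∪out(20)=∅
  fail(12) 'cd': from fail(6)=0 chase 'd': 0 ⇒ 2;  out={3}∪out(2)={3}
  fail(13) 'da': from fail(2)=0 chase 'a': 0 ⇒ 20;  out=∅∪out(20)=∅
  fail(15) 'bc': from fail(1)=0 chase 'c': 0 ⇒ 6;  out=∅∪out(6)=∅
  fail(19) 'dd': from fail(2)=0 chase 'd': 0 ⇒ 2;  out={6}∪out(2)={6}
  fail(21) 'ac': from fail(20)=0 chase 'c': 0 ⇒ 6;  out={7}∪out(6)={7}
  fail(4) 'dcb': from fail(3)=6 chase 'b': 6→0 ⇒ 1;  out=∅∪out(1)={0}
  fail(8) 'cad': from fail(7)=20 chase 'd': 20→0 ⇒ 2;  out=∅∪out(2)=∅
  fail(14) 'dac': from fail(13)=20 chase 'c': 20 ⇒ 21;  out={4}∪out(21)={4,7}
  fail(16) 'bcc': from fail(15)=6 chase 'c': 6→0 ⇒ 6;  out=∅∪out(6)=∅
  fail(5) 'dcba': from fail(4)=1 chase 'a': 1→0 ⇒ 20;  out={1}∪out(20)={1}
  fail(9) 'cadc': from fail(8)=2 chase 'c': 2 ⇒ 3;  out=∅∪out(3)=∅
  fail(17) 'bccd': from fail(16)=6 chase 'd': 6 ⇒ 12;  out=∅∪out(12)={3}
  fail(10) 'cadcc': from fail(9)=3 chase 'c': 3→6→0 ⇒ 6;  out=∅∪out(6)=∅
  fail(18) 'bccda': from fail(17)=12 chase 'a': 12→2 ⇒ 13;  out={5}∪out(13)={5}
  fail(11) 'cadccc': from fail(10)=6 chase 'c': 6→0 ⇒ 6;  out={2}∪out(6)={2}

Scan:
[0] read 'd'  n0⇒n2
[1] read 'd'  n2⇒n19  emit P6@[0:1]
[2] read 'b'  n19⇒n1 (fail-walked)  emit P0@[2:2]
[3] read 'b'  n1⇒n1 (fail-walked)  emit P0@[3:3]
[4] read 'b'  n1⇒n1 (fail-walked)  emit P0@[4:4]
[5] read 'c'  n1⇒n15
[6] read 'c'  n15⇒n16
[7] read 'a'  n16⇒n7 (fail-walked)
[8] read 'd'  n7⇒n8
[9] read 'a'  n8⇒n13 (fail-walked)
[10] read 'c'  n13⇒n14  emit P4@[8:10],P7@[9:10]
[11] read 'a'  n14⇒n7 (fail-walked)
[12] read 'c'  n7⇒n21 (fail-walked)  emit P7@[11:12]
[13] read 'd'  n21⇒n12 (fail-walked)  emit P3@[12:13]
[14] read 'b'  n12⇒n1 (fail-walked)  emit P0@[14:14]
[15] read 'd'  n1⇒n2 (fail-walked)
[16] read 'a'  n2⇒n13
[17] read 'c'  n13⇒n14  emit P4@[15:17],P7@[16:17]
[18] read 'd'  n14⇒n12 (fail-walked)  emit P3@[17:18]
[19] read 'c'  n12⇒n3 (fail-walked)
[20] read 'b'  n3⇒n4  emit P0@[20:20]
[21] read 'a'  n4⇒n5  emit P1@[18:21]
[22] read 'b'  n5⇒n1 (fail-walked)  emit P0@[22:22]
[23] read 'd'  n1⇒n2 (fail-walked)
[24] read 'b'  n2⇒n1 (fail-walked)  emit P0@[24:24]
[25] read 'c'  n1⇒n15
[26] read 'd'  n15⇒n12 (fail-walked)  emit P3@[25:26]
[27] read 'c'  n12⇒n3 (fail-walked)
[28] read 'b'  n3⇒n4  emit P0@[28:28]
[29] read 'a'  n4⇒n5  emit P1@[26:29]
[30] read 'd'  n5⇒n2 (fail-walked)
[31] read 'd'  n2⇒n19  emit P6@[30:31]
[32] read 'd'  n19⇒n19 (fail-walked)  emit P6@[31:32]
[33] read 'd'  n19⇒n19 (fail-walked)  emit P6@[32:33]
[34] read 'a'  n19⇒n13 (fail-walked)
[35] read 'c'  n13⇒n14  emit P4@[33:35],P7@[34:35]
[36] read 'c'  n14⇒n6 (fail-walked)
[37] read 'b'  n6⇒n1 (fail-walked)  emit P0@[37:37]
[38] read 'a'  n1⇒n20 (fail-walked)
[39] read 'a'  n20⇒n20 (fail-walked)
[40] read 'b'  n20⇒n1 (fail-walked)  emit P0@[40:40]
[41] read 'a'  n1⇒n20 (fail-walked)
[42] read 'd'  n20⇒n2 (fail-walked)
[43] read 'c'  n2⇒n3
[44] read 'c'  n3⇒n6 (fail-walked)
[45] read 'a'  n6⇒n7
[46] read 'd'  n7⇒n8
[47] read 'c'  n8⇒n9
[48] read 'c'  n9⇒n10
[49] read 'c'  n10⇒n11  emit P2@[44:49]
[50] read 'c'  n11⇒n6 (fail-walked)
[51] read 'd'  n6⇒n12  emit P3@[50:51]
[52] read 'c'  n12⇒n3 (fail-walked)
[53] read 'a'  n3⇒n7 (fail-walked)
[54] read 'd'  n7⇒n8
[55] read 'c'  n8⇒n9
[56] read 'c'  n9⇒n10
[57] read 'c'  n10⇒n11  emit P2@[52:57]

Result: [[1,6],[2,0],[3,0],[4,0],[10,4],[10,7],[12,7],[13,3],[14,0],[17,4],[17,7],[18,3],[20,0],[21,1],[22,0],[24,0],[26,3],[28,0],[29,1],[31,6],[32,6],[33,6],[35,4],[35,7],[37,0],[40,0],[49,2],[51,3],[57,2]]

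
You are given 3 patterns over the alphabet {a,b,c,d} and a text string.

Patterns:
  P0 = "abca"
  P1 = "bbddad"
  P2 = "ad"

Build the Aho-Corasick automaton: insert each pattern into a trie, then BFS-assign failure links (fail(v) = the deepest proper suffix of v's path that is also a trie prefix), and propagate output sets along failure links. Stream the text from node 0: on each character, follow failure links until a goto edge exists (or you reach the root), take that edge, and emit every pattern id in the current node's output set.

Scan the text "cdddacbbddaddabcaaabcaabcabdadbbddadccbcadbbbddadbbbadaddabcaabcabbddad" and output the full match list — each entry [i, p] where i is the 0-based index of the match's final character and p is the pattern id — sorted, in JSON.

Build automaton:
Trie (insert patterns):
  0='ε' goto a→1 b→5
  1='a' goto b→2 d→11
  2='ab' goto c→3
  3='abc' goto a→4
  4='abca' goto ·  [P0 ends]
  5='b' goto b→6
  6='bb' goto d→7
  7='bbd' goto d→8
  8='bbdd' goto a→9
  9='bbdda' goto d→10
  10='bbddad' goto ·  [P1 ends]
  11='ad' goto ·  [P2 ends]

Failure links (BFS by depth):
  fail(1) 'a': from fail(0)=0 chase 'a': 0 ⇒ 0;  out=∅∪out(0)=∅
  fail(5) 'b': from fail(0)=0 chase 'b': 0 ⇒ 0;  out=∅∪out(0)=∅
  fail(2) 'ab': from fail(1)=0 chase 'b': 0 ⇒ 5;  out=∅∪out(5)=∅
  fail(6) 'bb': from fail(5)=0 chase 'b': 0 ⇒ 5;  out=∅∪out(5)=∅
  fail(11) 'ad': from fail(1)=0 chase 'd': 0 ⇒ 0;  out={2}∪out(0)={2}
  fail(3) 'abc': from fail(2)=5 chase 'c': 5→0 ⇒ 0;  out=∅∪out(0)=∅
  fail(7) 'bbd': from fail(6)=5 chase 'd': 5→0 ⇒ 0;  out=∅∪out(0)=∅
  fail(4) 'abca': from fail(3)=0 chase 'a': 0 ⇒ 1;  out={0}∪out(1)={0}
  fail(8) 'bbdd': from fail(7)=0 chase 'd': 0 ⇒ 0;  out=∅∪out(0)=∅
  fail(9) 'bbdda': from fail(8)=0 chase 'a': 0 ⇒ 1;  out=∅∪out(1)=∅
  fail(10) 'bbddad': from fail(9)=1 chase 'd': 1 ⇒ 11;  out={1}∪out(11)={1,2}

Text stream:
pos 0 'c': at 0
pos 1 'd': at 0
pos 2 'd': at 0
pos 3 'd': at 0
pos 4 'a': at 1
pos 5 'c': at 0 (via fail)
pos 6 'b': at 5
pos 7 'b': at 6
pos 8 'd': at 7
pos 9 'd': at 8
pos 10 'a': at 9
pos 11 'd': at 10  ** P1@[6:11],P2@[10:11]
pos 12 'd': at 0 (via fail)
pos 13 'a': at 1
pos 14 'b': at 2
pos 15 'c': at 3
pos 16 'a': at 4  ** P0@[13:16]
pos 17 'a': at 1 (via fail)
pos 18 'a': at 1 (via fail)
pos 19 'b': at 2
pos 20 'c': at 3
pos 21 'a': at 4  ** P0@[18:21]
pos 22 'a': at 1 (via fail)
pos 23 'b': at 2
pos 24 'c': at 3
pos 25 'a': at 4  ** P0@[22:25]
pos 26 'b': at 2 (via fail)
pos 27 'd': at 0 (via fail)
pos 28 'a': at 1
pos 29 'd': at 11  ** P2@[28:29]
pos 30 'b': at 5 (via fail)
pos 31 'b': at 6
pos 32 'd': at 7
pos 33 'd': at 8
pos 34 'a': at 9
pos 35 'd': at 10  ** P1@[30:35],P2@[34:35]
pos 36 'c': at 0 (via fail)
pos 37 'c': at 0
pos 38 'b': at 5
pos 39 'c': at 0 (via fail)
pos 40 'a': at 1
pos 41 'd': at 11  ** P2@[40:41]
pos 42 'b': at 5 (via fail)
pos 43 'b': at 6
pos 44 'b': at 6 (via fail)
pos 45 'd': at 7
pos 46 'd': at 8
pos 47 'a': at 9
pos 48 'd': at 10  ** P1@[43:48],P2@[47:48]
pos 49 'b': at 5 (via fail)
pos 50 'b': at 6
pos 51 'b': at 6 (via fail)
pos 52 'a': at 1 (via fail)
pos 53 'd': at 11  ** P2@[52:53]
pos 54 'a': at 1 (via fail)
pos 55 'd': at 11  ** P2@[54:55]
pos 56 'd': at 0 (via fail)
pos 57 'a': at 1
pos 58 'b': at 2
pos 59 'c': at 3
pos 60 'a': at 4  ** P0@[57:60]
pos 61 'a': at 1 (via fail)
pos 62 'b': at 2
pos 63 'c': at 3
pos 64 'a': at 4  ** P0@[61:64]
pos 65 'b': at 2 (via fail)
pos 66 'b': at 6 (via fail)
pos 67 'd': at 7
pos 68 'd': at 8
pos 69 'a': at 9
pos 70 'd': at 10  ** P1@[65:70],P2@[69:70]

All matches (sorted): [[11,1],[11,2],[16,0],[21,0],[25,0],[29,2],[35,1],[35,2],[41,2],[48,1],[48,2],[53,2],[55,2],[60,0],[64,0],[70,1],[70,2]]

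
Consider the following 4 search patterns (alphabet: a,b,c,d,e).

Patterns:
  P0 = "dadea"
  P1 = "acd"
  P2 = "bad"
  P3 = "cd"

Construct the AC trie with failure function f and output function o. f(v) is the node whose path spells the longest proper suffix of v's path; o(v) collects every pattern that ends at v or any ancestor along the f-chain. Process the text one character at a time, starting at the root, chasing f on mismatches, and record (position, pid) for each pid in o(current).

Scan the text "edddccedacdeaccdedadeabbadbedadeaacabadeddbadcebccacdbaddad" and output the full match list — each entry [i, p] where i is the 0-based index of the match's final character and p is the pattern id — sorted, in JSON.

Build automaton:
Trie (insert patterns):
  0='ε' goto a→6 b→9 c→12 d→1
  1='d' goto a→2
  2='da' goto d→3
  3='dad' goto e→4
  4='dade' goto a→5
  5='dadea' goto ·  ←P0
  6='a' goto c→7
  7='ac' goto d→8
  8='acd' goto ·  ←P1
  9='b' goto a→10
  10='ba' goto d→11
  11='bad' goto ·  ←P2
  12='c' goto d→13
  13='cd' goto ·  ←P3

Failure links (BFS by depth):
  n1('d'): parent n0 fail=0; on 'd' 0 → fail=0;  out ∅∪∅=∅
  n6('a'): parent n0 fail=0; on 'a' 0 → fail=0;  out ∅∪∅=∅
  n9('b'): parent n0 fail=0; on 'b' 0 → fail=0;  out ∅∪∅=∅
  n12('c'): parent n0 fail=0; on 'c' 0 → fail=0;  out ∅∪∅=∅
  n2('da'): parent n1 fail=0; on 'a' 0 → fail=6;  out ∅∪∅=∅
  n7('ac'): parent n6 fail=0; on 'c' 0 → fail=12;  out ∅∪∅=∅
  n10('ba'): parent n9 fail=0; on 'a' 0 → fail=6;  out ∅∪∅=∅
  n13('cd'): parent n12 fail=0; on 'd' 0 → fail=1;  out {3}∪∅={3}
  n3('dad'): parent n2 fail=6; on 'd' 6→0 → fail=1;  out ∅∪∅=∅
  n8('acd'): parent n7 fail=12; on 'd' 12 → fail=13;  out {1}∪{3}={1,3}
  n11('bad'): parent n10 fail=6; on 'd' 6→0 → fail=1;  out {2}∪∅={2}
  n4('dade'): parent n3 fail=1; on 'e' 1→0 → fail=0;  out ∅∪∅=∅
  n5('dadea'): parent n4 fail=0; on 'a' 0 → fail=6;  out {0}∪∅={0}

Run:
pos 0 'e': at 0
pos 1 'd': at 1
pos 2 'd': at 1 ·f
pos 3 'd': at 1 ·f
pos 4 'c': at 12 ·f
pos 5 'c': at 12 ·f
pos 6 'e': at 0 ·f
pos 7 'd': at 1
pos 8 'a': at 2
pos 9 'c': at 7 ·f
pos 10 'd': at 8  emit P1@[8:10],P3@[9:10]
pos 11 'e': at 0 ·f
pos 12 'a': at 6
pos 13 'c': at 7
pos 14 'c': at 12 ·f
pos 15 'd': at 13  emit P3@[14:15]
pos 16 'e': at 0 ·f
pos 17 'd': at 1
pos 18 'a': at 2
pos 19 'd': at 3
pos 20 'e': at 4
pos 21 'a': at 5  emit P0@[17:21]
pos 22 'b': at 9 ·f
pos 23 'b': at 9 ·f
pos 24 'a': at 10
pos 25 'd': at 11  emit P2@[23:25]
pos 26 'b': at 9 ·f
pos 27 'e': at 0 ·f
pos 28 'd': at 1
pos 29 'a': at 2
pos 30 'd': at 3
pos 31 'e': at 4
pos 32 'a': at 5  emit P0@[28:32]
pos 33 'a': at 6 ·f
pos 34 'c': at 7
pos 35 'a': at 6 ·f
pos 36 'b': at 9 ·f
pos 37 'a': at 10
pos 38 'd': at 11  emit P2@[36:38]
pos 39 'e': at 0 ·f
pos 40 'd': at 1
pos 41 'd': at 1 ·f
pos 42 'b': at 9 ·f
pos 43 'a': at 10
pos 44 'd': at 11  emit P2@[42:44]
pos 45 'c': at 12 ·f
pos 46 'e': at 0 ·f
pos 47 'b': at 9
pos 48 'c': at 12 ·f
pos 49 'c': at 12 ·f
pos 50 'a': at 6 ·f
pos 51 'c': at 7
pos 52 'd': at 8  emit P1@[50:52],P3@[51:52]
pos 53 'b': at 9 ·f
pos 54 'a': at 10
pos 55 'd': at 11  emit P2@[53:55]
pos 56 'd': at 1 ·f
pos 57 'a': at 2
pos 58 'd': at 3

All matches (sorted): [[10,1],[10,3],[15,3],[21,0],[25,2],[32,0],[38,2],[44,2],[52,1],[52,3],[55,2]]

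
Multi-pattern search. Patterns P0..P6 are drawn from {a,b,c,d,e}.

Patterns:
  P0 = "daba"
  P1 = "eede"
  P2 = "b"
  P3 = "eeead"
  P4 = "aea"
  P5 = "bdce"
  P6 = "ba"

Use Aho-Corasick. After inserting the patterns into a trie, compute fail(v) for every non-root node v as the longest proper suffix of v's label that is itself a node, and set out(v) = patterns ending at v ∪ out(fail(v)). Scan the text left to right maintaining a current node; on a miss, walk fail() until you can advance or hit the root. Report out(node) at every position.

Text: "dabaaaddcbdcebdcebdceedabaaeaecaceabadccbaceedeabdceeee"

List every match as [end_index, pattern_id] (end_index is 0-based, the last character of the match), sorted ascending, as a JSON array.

Construct AC machine:
Trie nodes:
  n0 'ε': a→13 b→9 d→1 e→5
  n1 'd': a→2
  n2 'da': b→3
  n3 'dab': a→4
  n4 'daba': ·  ←P0
  n5 'e': e→6
  n6 'ee': d→7 e→10
  n7 'eed': e→8
  n8 'eede': ·  ←P1
  n9 'b': a→19 d→16  ←P2
  n10 'eee': a→11
  n11 'eeea': d→12
  n12 'eeead': ·  ←P3
  n13 'a': e→14
  n14 'ae': a→15
  n15 'aea': ·  ←P4
  n16 'bd': c→17
  n17 'bdc': e→18
  n18 'bdce': ·  ←P5
  n19 'ba': ·  ←P6

BFS fail/out derivation:
  n1('d'): parent n0 fail=0; on 'd' 0 → fail=0;  out ∅∪∅=∅
  n5('e'): parent n0 fail=0; on 'e' 0 → fail=0;  out ∅∪∅=∅
  n9('b'): parent n0 fail=0; on 'b' 0 → fail=0;  out {2}∪∅={2}
  n13('a'): parent n0 fail=0; on 'a' 0 → fail=0;  out ∅∪∅=∅
  n2('da'): parent n1 fail=0; on 'a' 0 → fail=13;  out ∅∪∅=∅
  n6('ee'): parent n5 fail=0; on 'e' 0 → fail=5;  out ∅∪∅=∅
  n14('ae'): parent n13 fail=0; on 'e' 0 → fail=5;  out ∅∪∅=∅
  n16('bd'): parent n9 fail=0; on 'd' 0 → fail=1;  out ∅∪∅=∅
  n19('ba'): parent n9 fail=0; on 'a' 0 → fail=13;  out {6}∪∅={6}
  n3('dab'): parent n2 fail=13; on 'b' 13→0 → fail=9;  out ∅∪{2}={2}
  n7('eed'): parent n6 fail=5; on 'd' 5→0 → fail=1;  out ∅∪∅=∅
  n10('eee'): parent n6 fail=5; on 'e' 5 → fail=6;  out ∅∪∅=∅
  n15('aea'): parent n14 fail=5; on 'a' 5→0 → fail=13;  out {4}∪∅={4}
  n17('bdc'): parent n16 fail=1; on 'c' 1→0 → fail=0;  out ∅∪∅=∅
  n4('daba'): parent n3 fail=9; on 'a' 9 → fail=19;  out {0}∪{6}={0,6}
  n8('eede'): parent n7 fail=1; on 'e' 1→0 → fail=5;  out {1}∪∅={1}
  n11('eeea'): parent n10 fail=6; on 'a' 6→5→0 → fail=13;  out ∅∪∅=∅
  n18('bdce'): parent n17 fail=0; on 'e' 0 → fail=5;  out {5}∪∅={5}
  n12('eeead'): parent n11 fail=13; on 'd' 13→0 → fail=1;  out {3}∪∅={3}

Scan:
i=0 'd': node 0→1
i=1 'a': node 1→2
i=2 'b': node 2→3  ** P2@[2:2]
i=3 'a': node 3→4  ** P0@[0:3],P6@[2:3]
i=4 'a': node 4→13 ·f
i=5 'a': node 13→13 ·f
i=6 'd': node 13→1 ·f
i=7 'd': node 1→1 ·f
i=8 'c': node 1→0 ·f
i=9 'b': node 0→9  ** P2@[9:9]
i=10 'd': node 9→16
i=11 'c': node 16→17
i=12 'e': node 17→18  ** P5@[9:12]
i=13 'b': node 18→9 ·f  ** P2@[13:13]
i=14 'd': node 9→16
i=15 'c': node 16→17
i=16 'e': node 17→18  ** P5@[13:16]
i=17 'b': node 18→9 ·f  ** P2@[17:17]
i=18 'd': node 9→16
i=19 'c': node 16→17
i=20 'e': node 17→18  ** P5@[17:20]
i=21 'e': node 18→6 ·f
i=22 'd': node 6→7
i=23 'a': node 7→2 ·f
i=24 'b': node 2→3  ** P2@[24:24]
i=25 'a': node 3→4  ** P0@[22:25],P6@[24:25]
i=26 'a': node 4→13 ·f
i=27 'e': node 13→14
i=28 'a': node 14→15  ** P4@[26:28]
i=29 'e': node 15→14 ·f
i=30 'c': node 14→0 ·f
i=31 'a': node 0→13
i=32 'c': node 13→0 ·f
i=33 'e': node 0→5
i=34 'a': node 5→13 ·f
i=35 'b': node 13→9 ·f  ** P2@[35:35]
i=36 'a': node 9→19  ** P6@[35:36]
i=37 'd': node 19→1 ·f
i=38 'c': node 1→0 ·f
i=39 'c': node 0→0
i=40 'b': node 0→9  ** P2@[40:40]
i=41 'a': node 9→19  ** P6@[40:41]
i=42 'c': node 19→0 ·f
i=43 'e': node 0→5
i=44 'e': node 5→6
i=45 'd': node 6→7
i=46 'e': node 7→8  ** P1@[43:46]
i=47 'a': node 8→13 ·f
i=48 'b': node 13→9 ·f  ** P2@[48:48]
i=49 'd': node 9→16
i=50 'c': node 16→17
i=51 'e': node 17→18  ** P5@[48:51]
i=52 'e': node 18→6 ·f
i=53 'e': node 6→10
i=54 'e': node 10→10 ·f

Result: [[2,2],[3,0],[3,6],[9,2],[12,5],[13,2],[16,5],[17,2],[20,5],[24,2],[25,0],[25,6],[28,4],[35,2],[36,6],[40,2],[41,6],[46,1],[48,2],[51,5]]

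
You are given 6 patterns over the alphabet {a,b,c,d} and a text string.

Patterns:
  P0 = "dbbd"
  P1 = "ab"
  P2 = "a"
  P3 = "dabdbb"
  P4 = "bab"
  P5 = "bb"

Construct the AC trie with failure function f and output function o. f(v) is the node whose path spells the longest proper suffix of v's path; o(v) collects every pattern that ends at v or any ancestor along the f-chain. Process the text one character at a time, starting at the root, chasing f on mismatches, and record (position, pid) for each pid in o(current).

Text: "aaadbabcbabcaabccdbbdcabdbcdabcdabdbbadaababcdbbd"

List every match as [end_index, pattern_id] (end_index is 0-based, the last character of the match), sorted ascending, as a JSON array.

Build automaton:
Trie (insert patterns):
  0='ε' goto a→5 b→12 d→1
  1='d' goto a→7 b→2
  2='db' goto b→3
  3='dbb' goto d→4
  4='dbbd' goto ·  ←P0
  5='a' goto b→6  ←P2
  6='ab' goto ·  ←P1
  7='da' goto b→8
  8='dab' goto d→9
  9='dabd' goto b→10
  10='dabdb' goto b→11
  11='dabdbb' goto ·  ←P3
  12='b' goto a→13 b→15
  13='ba' goto b→14
  14='bab' goto ·  ←P4
  15='bb' goto ·  ←P5

Failure links (BFS by depth):
  fail(1) 'd': from fail(0)=0 chase 'd': 0 ⇒ 0;  out=∅∪out(0)=∅
  fail(5) 'a': from fail(0)=0 chase 'a': 0 ⇒ 0;  out={2}∪out(0)={2}
  fail(12) 'b': from fail(0)=0 chase 'b': 0 ⇒ 0;  out=∅∪out(0)=∅
  fail(2) 'db': from fail(1)=0 chase 'b': 0 ⇒ 12;  out=∅∪out(12)=∅
  fail(6) 'ab': from fail(5)=0 chase 'b': 0 ⇒ 12;  out={1}∪out(12)={1}
  fail(7) 'da': from fail(1)=0 chase 'a': 0 ⇒ 5;  out=∅∪out(5)={2}
  fail(13) 'ba': from fail(12)=0 chase 'a': 0 ⇒ 5;  out=∅∪out(5)={2}
  fail(15) 'bb': from fail(12)=0 chase 'b': 0 ⇒ 12;  out={5}∪out(12)={5}
  fail(3) 'dbb': from fail(2)=12 chase 'b': 12 ⇒ 15;  out=∅∪out(15)={5}
  fail(8) 'dab': from fail(7)=5 chase 'b': 5 ⇒ 6;  out=∅∪out(6)={1}
  fail(14) 'bab': from fail(13)=5 chase 'b': 5 ⇒ 6;  out={4}∪out(6)={1,4}
  fail(4) 'dbbd': from fail(3)=15 chase 'd': 15→12→0 ⇒ 1;  out={0}∪out(1)={0}
  fail(9) 'dabd': from fail(8)=6 chase 'd': 6→12→0 ⇒ 1;  out=∅∪out(1)=∅
  fail(10) 'dabdb': from fail(9)=1 chase 'b': 1 ⇒ 2;  out=∅∪out(2)=∅
  fail(11) 'dabdbb': from fail(10)=2 chase 'b': 2 ⇒ 3;  out={3}∪out(3)={3,5}

Run:
i=0 'a': node 0→5  emit P2@[0:0]
i=1 'a': node 5→5 ·f  emit P2@[1:1]
i=2 'a': node 5→5 ·f  emit P2@[2:2]
i=3 'd': node 5→1 ·f
i=4 'b': node 1→2
i=5 'a': node 2→13 ·f  emit P2@[5:5]
i=6 'b': node 13→14  emit P1@[5:6],P4@[4:6]
i=7 'c': node 14→0 ·f
i=8 'b': node 0→12
i=9 'a': node 12→13  emit P2@[9:9]
i=10 'b': node 13→14  emit P1@[9:10],P4@[8:10]
i=11 'c': node 14→0 ·f
i=12 'a': node 0→5  emit P2@[12:12]
i=13 'a': node 5→5 ·f  emit P2@[13:13]
i=14 'b': node 5→6  emit P1@[13:14]
i=15 'c': node 6→0 ·f
i=16 'c': node 0→0
i=17 'd': node 0→1
i=18 'b': node 1→2
i=19 'b': node 2→3  emit P5@[18:19]
i=20 'd': node 3→4  emit P0@[17:20]
i=21 'c': node 4→0 ·f
i=22 'a': node 0→5  emit P2@[22:22]
i=23 'b': node 5→6  emit P1@[22:23]
i=24 'd': node 6→1 ·f
i=25 'b': node 1→2
i=26 'c': node 2→0 ·f
i=27 'd': node 0→1
i=28 'a': node 1→7  emit P2@[28:28]
i=29 'b': node 7→8  emit P1@[28:29]
i=30 'c': node 8→0 ·f
i=31 'd': node 0→1
i=32 'a': node 1→7  emit P2@[32:32]
i=33 'b': node 7→8  emit P1@[32:33]
i=34 'd': node 8→9
i=35 'b': node 9→10
i=36 'b': node 10→11  emit P3@[31:36],P5@[35:36]
i=37 'a': node 11→13 ·f  emit P2@[37:37]
i=38 'd': node 13→1 ·f
i=39 'a': node 1→7  emit P2@[39:39]
i=40 'a': node 7→5 ·f  emit P2@[40:40]
i=41 'b': node 5→6  emit P1@[40:41]
i=42 'a': node 6→13 ·f  emit P2@[42:42]
i=43 'b': node 13→14  emit P1@[42:43],P4@[41:43]
i=44 'c': node 14→0 ·f
i=45 'd': node 0→1
i=46 'b': node 1→2
i=47 'b': node 2→3  emit P5@[46:47]
i=48 'd': node 3→4  emit P0@[45:48]

Result: [[0,2],[1,2],[2,2],[5,2],[6,1],[6,4],[9,2],[10,1],[10,4],[12,2],[13,2],[14,1],[19,5],[20,0],[22,2],[23,1],[28,2],[29,1],[32,2],[33,1],[36,3],[36,5],[37,2],[39,2],[40,2],[41,1],[42,2],[43,1],[43,4],[47,5],[48,0]]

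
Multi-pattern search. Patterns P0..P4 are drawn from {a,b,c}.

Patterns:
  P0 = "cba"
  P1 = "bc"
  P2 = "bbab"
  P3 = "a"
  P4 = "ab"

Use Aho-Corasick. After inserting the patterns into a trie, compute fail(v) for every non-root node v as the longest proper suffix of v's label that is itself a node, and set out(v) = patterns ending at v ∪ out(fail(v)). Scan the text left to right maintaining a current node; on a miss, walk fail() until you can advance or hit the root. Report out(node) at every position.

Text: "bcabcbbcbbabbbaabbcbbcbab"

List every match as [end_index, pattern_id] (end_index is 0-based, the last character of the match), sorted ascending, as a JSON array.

Build automaton:
Trie nodes:
  n0 'ε': a→9 b→4 c→1
  n1 'c': b→2
  n2 'cb': a→3
  n3 'cba': ·  ←P0
  n4 'b': b→6 c→5
  n5 'bc': ·  ←P1
  n6 'bb': a→7
  n7 'bba': b→8
  n8 'bbab': ·  ←P2
  n9 'a': b→10  ←P3
  n10 'ab': ·  ←P4

Failure links (BFS by depth):
  n1('c'): parent n0 fail=0; on 'c' 0 → fail=0;  out ∅∪∅=∅
  n4('b'): parent n0 fail=0; on 'b' 0 → fail=0;  out ∅∪∅=∅
  n9('a'): parent n0 fail=0; on 'a' 0 → fail=0;  out {3}∪∅={3}
  n2('cb'): parent n1 fail=0; on 'b' 0 → fail=4;  out ∅∪∅=∅
  n5('bc'): parent n4 fail=0; on 'c' 0 → fail=1;  out {1}∪∅={1}
  n6('bb'): parent n4 fail=0; on 'b' 0 → fail=4;  out ∅∪∅=∅
  n10('ab'): parent n9 fail=0; on 'b' 0 → fail=4;  out {4}∪∅={4}
  n3('cba'): parent n2 fail=4; on 'a' 4→0 → fail=9;  out {0}∪{3}={0,3}
  n7('bba'): parent n6 fail=4; on 'a' 4→0 → fail=9;  out ∅∪{3}={3}
  n8('bbab'): parent n7 fail=9; on 'b' 9 → fail=10;  out {2}∪{4}={2,4}

Text stream:
[0] read 'b'  n0⇒n4
[1] read 'c'  n4⇒n5  emit P1@[0:1]
[2] read 'a'  n5⇒n9 (via fail)  emit P3@[2:2]
[3] read 'b'  n9⇒n10  emit P4@[2:3]
[4] read 'c'  n10⇒n5 (via fail)  emit P1@[3:4]
[5] read 'b'  n5⇒n2 (via fail)
[6] read 'b'  n2⇒n6 (via fail)
[7] read 'c'  n6⇒n5 (via fail)  emit P1@[6:7]
[8] read 'b'  n5⇒n2 (via fail)
[9] read 'b'  n2⇒n6 (via fail)
[10] read 'a'  n6⇒n7  emit P3@[10:10]
[11] read 'b'  n7⇒n8  emit P2@[8:11],P4@[10:11]
[12] read 'b'  n8⇒n6 (via fail)
[13] read 'b'  n6⇒n6 (via fail)
[14] read 'a'  n6⇒n7  emit P3@[14:14]
[15] read 'a'  n7⇒n9 (via fail)  emit P3@[15:15]
[16] read 'b'  n9⇒n10  emit P4@[15:16]
[17] read 'b'  n10⇒n6 (via fail)
[18] read 'c'  n6⇒n5 (via fail)  emit P1@[17:18]
[19] read 'b'  n5⇒n2 (via fail)
[20] read 'b'  n2⇒n6 (via fail)
[21] read 'c'  n6⇒n5 (via fail)  emit P1@[20:21]
[22] read 'b'  n5⇒n2 (via fail)
[23] read 'a'  n2⇒n3  emit P0@[21:23],P3@[23:23]
[24] read 'b'  n3⇒n10 (via fail)  emit P4@[23:24]

Matches: [[1,1],[2,3],[3,4],[4,1],[7,1],[10,3],[11,2],[11,4],[14,3],[15,3],[16,4],[18,1],[21,1],[23,0],[23,3],[24,4]]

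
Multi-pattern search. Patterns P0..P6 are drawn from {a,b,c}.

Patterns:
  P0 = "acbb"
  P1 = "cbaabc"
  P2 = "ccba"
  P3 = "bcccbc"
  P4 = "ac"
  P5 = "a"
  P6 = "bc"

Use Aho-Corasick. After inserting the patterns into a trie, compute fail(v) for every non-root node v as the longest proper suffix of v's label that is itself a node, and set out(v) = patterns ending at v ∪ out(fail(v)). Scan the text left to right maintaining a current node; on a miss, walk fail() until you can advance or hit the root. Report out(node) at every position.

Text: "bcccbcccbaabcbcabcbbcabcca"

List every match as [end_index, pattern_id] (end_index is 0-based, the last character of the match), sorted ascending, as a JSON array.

Construct AC machine:
Trie (insert patterns):
  n0 'ε': a→1 b→14 c→5
  n1 'a': c→2  [P5 ends]
  n2 'ac': b→3  [P4 ends]
  n3 'acb': b→4
  n4 'acbb': ·  [P0 ends]
  n5 'c': b→6 c→11
  n6 'cb': a→7
  n7 'cba': a→8
  n8 'cbaa': b→9
  n9 'cbaab': c→10
  n10 'cbaabc': ·  [P1 ends]
  n11 'cc': b→12
  n12 'ccb': a→13
  n13 'ccba': ·  [P2 ends]
  n14 'b': c→15
  n15 'bc': c→16  [P6 ends]
  n16 'bcc': c→17
  n17 'bccc': b→18
  n18 'bcccb': c→19
  n19 'bcccbc': ·  [P3 ends]

Failure links (BFS by depth):
  n1('a'): parent n0 fail=0; on 'a' 0 → fail=0;  out {5}∪∅={5}
  n5('c'): parent n0 fail=0; on 'c' 0 → fail=0;  out ∅∪∅=∅
  n14('b'): parent n0 fail=0; on 'b' 0 → fail=0;  out ∅∪∅=∅
  n2('ac'): parent n1 fail=0; on 'c' 0 → fail=5;  out {4}∪∅={4}
  n6('cb'): parent n5 fail=0; on 'b' 0 → fail=14;  out ∅∪∅=∅
  n11('cc'): parent n5 fail=0; on 'c' 0 → fail=5;  out ∅∪∅=∅
  n15('bc'): parent n14 fail=0; on 'c' 0 → fail=5;  out {6}∪∅={6}
  n3('acb'): parent n2 fail=5; on 'b' 5 → fail=6;  out ∅∪∅=∅
  n7('cba'): parent n6 fail=14; on 'a' 14→0 → fail=1;  out ∅∪{5}={5}
  n12('ccb'): parent n11 fail=5; on 'b' 5 → fail=6;  out ∅∪∅=∅
  n16('bcc'): parent n15 fail=5; on 'c' 5 → fail=11;  out ∅∪∅=∅
  n4('acbb'): parent n3 fail=6; on 'b' 6→14→0 → fail=14;  out {0}∪∅={0}
  n8('cbaa'): parent n7 fail=1; on 'a' 1→0 → fail=1;  out ∅∪{5}={5}
  n13('ccba'): parent n12 fail=6; on 'a' 6 → fail=7;  out {2}∪{5}={2,5}
  n17('bccc'): parent n16 fail=11; on 'c' 11→5 → fail=11;  out ∅∪∅=∅
  n9('cbaab'): parent n8 fail=1; on 'b' 1→0 → fail=14;  out ∅∪∅=∅
  n18('bcccb'): parent n17 fail=11; on 'b' 11 → fail=12;  out ∅∪∅=∅
  n10('cbaabc'): parent n9 fail=14; on 'c' 14 → fail=15;  out {1}∪{6}={1,6}
  n19('bcccbc'): parent n18 fail=12; on 'c' 12→6→14 → fail=15;  out {3}∪{6}={3,6}

Scan:
i=0 'b': node 0→14
i=1 'c': node 14→15  emit P6@[0:1]
i=2 'c': node 15→16
i=3 'c': node 16→17
i=4 'b': node 17→18
i=5 'c': node 18→19  emit P3@[0:5],P6@[4:5]
i=6 'c': node 19→16 (via fail)
i=7 'c': node 16→17
i=8 'b': node 17→18
i=9 'a': node 18→13 (via fail)  emit P2@[6:9],P5@[9:9]
i=10 'a': node 13→8 (via fail)  emit P5@[10:10]
i=11 'b': node 8→9
i=12 'c': node 9→10  emit P1@[7:12],P6@[11:12]
i=13 'b': node 10→6 (via fail)
i=14 'c': node 6→15 (via fail)  emit P6@[13:14]
i=15 'a': node 15→1 (via fail)  emit P5@[15:15]
i=16 'b': node 1→14 (via fail)
i=17 'c': node 14→15  emit P6@[16:17]
i=18 'b': node 15→6 (via fail)
i=19 'b': node 6→14 (via fail)
i=20 'c': node 14→15  emit P6@[19:20]
i=21 'a': node 15→1 (via fail)  emit P5@[21:21]
i=22 'b': node 1→14 (via fail)
i=23 'c': node 14→15  emit P6@[22:23]
i=24 'c': node 15→16
i=25 'a': node 16→1 (via fail)  emit P5@[25:25]

Matches: [[1,6],[5,3],[5,6],[9,2],[9,5],[10,5],[12,1],[12,6],[14,6],[15,5],[17,6],[20,6],[21,5],[23,6],[25,5]]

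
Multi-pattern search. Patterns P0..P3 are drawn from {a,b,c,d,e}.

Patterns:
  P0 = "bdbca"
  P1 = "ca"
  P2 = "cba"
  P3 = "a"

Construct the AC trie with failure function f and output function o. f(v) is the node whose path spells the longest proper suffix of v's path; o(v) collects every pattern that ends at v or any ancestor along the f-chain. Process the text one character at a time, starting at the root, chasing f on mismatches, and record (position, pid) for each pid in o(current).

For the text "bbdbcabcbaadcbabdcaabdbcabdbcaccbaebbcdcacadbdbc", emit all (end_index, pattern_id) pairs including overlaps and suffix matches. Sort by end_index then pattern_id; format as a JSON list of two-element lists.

Build:
Trie nodes:
  0='ε' goto a→10 b→1 c→6
  1='b' goto d→2
  2='bd' goto b→3
  3='bdb' goto c→4
  4='bdbc' goto a→5
  5='bdbca' goto ·  [P0 ends]
  6='c' goto a→7 b→8
  7='ca' goto ·  [P1 ends]
  8='cb' goto a→9
  9='cba' goto ·  [P2 ends]
  10='a' goto ·  [P3 ends]

Failure links (BFS by depth):
  fail(1) 'b': from fail(0)=0 chase 'b': 0 ⇒ 0;  out=∅∪out(0)=∅
  fail(6) 'c': from fail(0)=0 chase 'c': 0 ⇒ 0;  out=∅∪out(0)=∅
  fail(10) 'a': from fail(0)=0 chase 'a': 0 ⇒ 0;  out={3}∪out(0)={3}
  fail(2) 'bd': from fail(1)=0 chase 'd': 0 ⇒ 0;  out=∅∪out(0)=∅
  fail(7) 'ca': from fail(6)=0 chase 'a': 0 ⇒ 10;  out={1}∪out(10)={1,3}
  fail(8) 'cb': from fail(6)=0 chase 'b': 0 ⇒ 1;  out=∅∪out(1)=∅
  fail(3) 'bdb': from fail(2)=0 chase 'b': 0 ⇒ 1;  out=∅∪out(1)=∅
  fail(9) 'cba': from fail(8)=1 chase 'a': 1→0 ⇒ 10;  out={2}∪out(10)={2,3}
  fail(4) 'bdbc': from fail(3)=1 chase 'c': 1→0 ⇒ 6;  out=∅∪out(6)=∅
  fail(5) 'bdbca': from fail(4)=6 chase 'a': 6 ⇒ 7;  out={0}∪out(7)={0,1,3}

Scan:
[0] read 'b'  n0⇒n1
[1] read 'b'  n1⇒n1 (fail-walked)
[2] read 'd'  n1⇒n2
[3] read 'b'  n2⇒n3
[4] read 'c'  n3⇒n4
[5] read 'a'  n4⇒n5  emit P0@[1:5],P1@[4:5],P3@[5:5]
[6] read 'b'  n5⇒n1 (fail-walked)
[7] read 'c'  n1⇒n6 (fail-walked)
[8] read 'b'  n6⇒n8
[9] read 'a'  n8⇒n9  emit P2@[7:9],P3@[9:9]
[10] read 'a'  n9⇒n10 (fail-walked)  emit P3@[10:10]
[11] read 'd'  n10⇒n0 (fail-walked)
[12] read 'c'  n0⇒n6
[13] read 'b'  n6⇒n8
[14] read 'a'  n8⇒n9  emit P2@[12:14],P3@[14:14]
[15] read 'b'  n9⇒n1 (fail-walked)
[16] read 'd'  n1⇒n2
[17] read 'c'  n2⇒n6 (fail-walked)
[18] read 'a'  n6⇒n7  emit P1@[17:18],P3@[18:18]
[19] read 'a'  n7⇒n10 (fail-walked)  emit P3@[19:19]
[20] read 'b'  n10⇒n1 (fail-walked)
[21] read 'd'  n1⇒n2
[22] read 'b'  n2⇒n3
[23] read 'c'  n3⇒n4
[24] read 'a'  n4⇒n5  emit P0@[20:24],P1@[23:24],P3@[24:24]
[25] read 'b'  n5⇒n1 (fail-walked)
[26] read 'd'  n1⇒n2
[27] read 'b'  n2⇒n3
[28] read 'c'  n3⇒n4
[29] read 'a'  n4⇒n5  emit P0@[25:29],P1@[28:29],P3@[29:29]
[30] read 'c'  n5⇒n6 (fail-walked)
[31] read 'c'  n6⇒n6 (fail-walked)
[32] read 'b'  n6⇒n8
[33] read 'a'  n8⇒n9  emit P2@[31:33],P3@[33:33]
[34] read 'e'  n9⇒n0 (fail-walked)
[35] read 'b'  n0⇒n1
[36] read 'b'  n1⇒n1 (fail-walked)
[37] read 'c'  n1⇒n6 (fail-walked)
[38] read 'd'  n6⇒n0 (fail-walked)
[39] read 'c'  n0⇒n6
[40] read 'a'  n6⇒n7  emit P1@[39:40],P3@[40:40]
[41] read 'c'  n7⇒n6 (fail-walked)
[42] read 'a'  n6⇒n7  emit P1@[41:42],P3@[42:42]
[43] read 'd'  n7⇒n0 (fail-walked)
[44] read 'b'  n0⇒n1
[45] read 'd'  n1⇒n2
[46] read 'b'  n2⇒n3
[47] read 'c'  n3⇒n4

Matches: [[5,0],[5,1],[5,3],[9,2],[9,3],[10,3],[14,2],[14,3],[18,1],[18,3],[19,3],[24,0],[24,1],[24,3],[29,0],[29,1],[29,3],[33,2],[33,3],[40,1],[40,3],[42,1],[42,3]]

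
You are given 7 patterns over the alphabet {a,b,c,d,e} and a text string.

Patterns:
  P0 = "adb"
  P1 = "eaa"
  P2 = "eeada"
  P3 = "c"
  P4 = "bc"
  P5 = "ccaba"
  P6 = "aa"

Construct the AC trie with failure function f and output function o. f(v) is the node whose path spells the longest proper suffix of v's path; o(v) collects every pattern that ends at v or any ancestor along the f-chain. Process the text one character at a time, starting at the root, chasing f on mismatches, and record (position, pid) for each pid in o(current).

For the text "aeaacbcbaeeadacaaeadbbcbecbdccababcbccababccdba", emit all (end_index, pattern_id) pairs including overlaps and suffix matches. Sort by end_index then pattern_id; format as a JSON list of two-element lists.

Build automaton:
Trie nodes:
  0='ε' goto a→1 b→12 c→11 e→4
  1='a' goto a→18 d→2
  2='ad' goto b→3
  3='adb' goto ·  [P0 ends]
  4='e' goto a→5 e→7
  5='ea' goto a→6
  6='eaa' goto ·  [P1 ends]
  7='ee' goto a→8
  8='eea' goto d→9
  9='eead' goto a→10
  10='eeada' goto ·  [P2 ends]
  11='c' goto c→14  [P3 ends]
  12='b' goto c→13
  13='bc' goto ·  [P4 ends]
  14='cc' goto a→15
  15='cca' goto b→16
  16='ccab' goto a→17
  17='ccaba' goto ·  [P5 ends]
  18='aa' goto ·  [P6 ends]

BFS fail/out derivation:
  n1('a'): parent n0 fail=0; on 'a' 0 → fail=0;  out ∅∪∅=∅
  n4('e'): parent n0 fail=0; on 'e' 0 → fail=0;  out ∅∪∅=∅
  n11('c'): parent n0 fail=0; on 'c' 0 → fail=0;  out {3}∪∅={3}
  n12('b'): parent n0 fail=0; on 'b' 0 → fail=0;  out ∅∪∅=∅
  n2('ad'): parent n1 fail=0; on 'd' 0 → fail=0;  out ∅∪∅=∅
  n5('ea'): parent n4 fail=0; on 'a' 0 → fail=1;  out ∅∪∅=∅
  n7('ee'): parent n4 fail=0; on 'e' 0 → fail=4;  out ∅∪∅=∅
  n13('bc'): parent n12 fail=0; on 'c' 0 → fail=11;  out {4}∪{3}={3,4}
  n14('cc'): parent n11 fail=0; on 'c' 0 → fail=11;  out ∅∪{3}={3}
  n18('aa'): parent n1 fail=0; on 'a' 0 → fail=1;  out {6}∪∅={6}
  n3('adb'): parent n2 fail=0; on 'b' 0 → fail=12;  out {0}∪∅={0}
  n6('eaa'): parent n5 fail=1; on 'a' 1 → fail=18;  out {1}∪{6}={1,6}
  n8('eea'): parent n7 fail=4; on 'a' 4 → fail=5;  out ∅∪∅=∅
  n15('cca'): parent n14 fail=11; on 'a' 11→0 → fail=1;  out ∅∪∅=∅
  n9('eead'): parent n8 fail=5; on 'd' 5→1 → fail=2;  out ∅∪∅=∅
  n16('ccab'): parent n15 fail=1; on 'b' 1→0 → fail=12;  out ∅∪∅=∅
  n10('eeada'): parent n9 fail=2; on 'a' 2→0 → fail=1;  out {2}∪∅={2}
  n17('ccaba'): parent n16 fail=12; on 'a' 12→0 → fail=1;  out {5}∪∅={5}

Scan:
pos 0 'a': at 1
pos 1 'e': at 4 (via fail)
pos 2 'a': at 5
pos 3 'a': at 6  → match P1@[1:3],P6@[2:3]
pos 4 'c': at 11 (via fail)  → match P3@[4:4]
pos 5 'b': at 12 (via fail)
pos 6 'c': at 13  → match P3@[6:6],P4@[5:6]
pos 7 'b': at 12 (via fail)
pos 8 'a': at 1 (via fail)
pos 9 'e': at 4 (via fail)
pos 10 'e': at 7
pos 11 'a': at 8
pos 12 'd': at 9
pos 13 'a': at 10  → match P2@[9:13]
pos 14 'c': at 11 (via fail)  → match P3@[14:14]
pos 15 'a': at 1 (via fail)
pos 16 'a': at 18  → match P6@[15:16]
pos 17 'e': at 4 (via fail)
pos 18 'a': at 5
pos 19 'd': at 2 (via fail)
pos 20 'b': at 3  → match P0@[18:20]
pos 21 'b': at 12 (via fail)
pos 22 'c': at 13  → match P3@[22:22],P4@[21:22]
pos 23 'b': at 12 (via fail)
pos 24 'e': at 4 (via fail)
pos 25 'c': at 11 (via fail)  → match P3@[25:25]
pos 26 'b': at 12 (via fail)
pos 27 'd': at 0 (via fail)
pos 28 'c': at 11  → match P3@[28:28]
pos 29 'c': at 14  → match P3@[29:29]
pos 30 'a': at 15
pos 31 'b': at 16
pos 32 'a': at 17  → match P5@[28:32]
pos 33 'b': at 12 (via fail)
pos 34 'c': at 13  → match P3@[34:34],P4@[33:34]
pos 35 'b': at 12 (via fail)
pos 36 'c': at 13  → match P3@[36:36],P4@[35:36]
pos 37 'c': at 14 (via fail)  → match P3@[37:37]
pos 38 'a': at 15
pos 39 'b': at 16
pos 40 'a': at 17  → match P5@[36:40]
pos 41 'b': at 12 (via fail)
pos 42 'c': at 13  → match P3@[42:42],P4@[41:42]
pos 43 'c': at 14 (via fail)  → match P3@[43:43]
pos 44 'd': at 0 (via fail)
pos 45 'b': at 12
pos 46 'a': at 1 (via fail)

Result: [[3,1],[3,6],[4,3],[6,3],[6,4],[13,2],[14,3],[16,6],[20,0],[22,3],[22,4],[25,3],[28,3],[29,3],[32,5],[34,3],[34,4],[36,3],[36,4],[37,3],[40,5],[42,3],[42,4],[43,3]]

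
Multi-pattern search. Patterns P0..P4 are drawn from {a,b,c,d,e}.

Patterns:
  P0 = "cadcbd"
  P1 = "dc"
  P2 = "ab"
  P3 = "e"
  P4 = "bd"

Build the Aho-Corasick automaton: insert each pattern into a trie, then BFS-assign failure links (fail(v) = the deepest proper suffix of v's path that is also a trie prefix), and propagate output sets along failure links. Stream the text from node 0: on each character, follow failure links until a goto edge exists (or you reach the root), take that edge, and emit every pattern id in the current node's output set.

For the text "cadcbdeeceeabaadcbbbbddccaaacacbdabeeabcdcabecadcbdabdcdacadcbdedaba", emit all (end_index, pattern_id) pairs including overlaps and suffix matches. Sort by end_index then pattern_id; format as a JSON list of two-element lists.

Build:
Trie (insert patterns):
  0='ε' goto a→9 b→12 c→1 d→7 e→11
  1='c' goto a→2
  2='ca' goto d→3
  3='cad' goto c→4
  4='cadc' goto b→5
  5='cadcb' goto d→6
  6='cadcbd' goto ·  [P0 ends]
  7='d' goto c→8
  8='dc' goto ·  [P1 ends]
  9='a' goto b→10
  10='ab' goto ·  [P2 ends]
  11='e' goto ·  [P3 ends]
  12='b' goto d→13
  13='bd' goto ·  [P4 ends]

BFS fail/out derivation:
  fail(1) 'c': from fail(0)=0 chase 'c': 0 ⇒ 0;  out=∅∪out(0)=∅
  fail(7) 'd': from fail(0)=0 chase 'd': 0 ⇒ 0;  out=∅∪out(0)=∅
  fail(9) 'a': from fail(0)=0 chase 'a': 0 ⇒ 0;  out=∅∪out(0)=∅
  fail(11) 'e': from fail(0)=0 chase 'e': 0 ⇒ 0;  out={3}∪out(0)={3}
  fail(12) 'b': from fail(0)=0 chase 'b': 0 ⇒ 0;  out=∅∪out(0)=∅
  fail(2) 'ca': from fail(1)=0 chase 'a': 0 ⇒ 9;  out=∅∪out(9)=∅
  fail(8) 'dc': from fail(7)=0 chase 'c': 0 ⇒ 1;  out={1}∪out(1)={1}
  fail(10) 'ab': from fail(9)=0 chase 'b': 0 ⇒ 12;  out={2}∪out(12)={2}
  fail(13) 'bd': from fail(12)=0 chase 'd': 0 ⇒ 7;  out={4}∪out(7)={4}
  fail(3) 'cad': from fail(2)=9 chase 'd': 9→0 ⇒ 7;  out=∅∪out(7)=∅
  fail(4) 'cadc': from fail(3)=7 chase 'c': 7 ⇒ 8;  out=∅∪out(8)={1}
  fail(5) 'cadcb': from fail(4)=8 chase 'b': 8→1→0 ⇒ 12;  out=∅∪out(12)=∅
  fail(6) 'cadcbd': from fail(5)=12 chase 'd': 12 ⇒ 13;  out={0}∪out(13)={0,4}

Scan:
pos 0 'c': at 1
pos 1 'a': at 2
pos 2 'd': at 3
pos 3 'c': at 4  emit P1@[2:3]
pos 4 'b': at 5
pos 5 'd': at 6  emit P0@[0:5],P4@[4:5]
pos 6 'e': at 11 ·f  emit P3@[6:6]
pos 7 'e': at 11 ·f  emit P3@[7:7]
pos 8 'c': at 1 ·f
pos 9 'e': at 11 ·f  emit P3@[9:9]
pos 10 'e': at 11 ·f  emit P3@[10:10]
pos 11 'a': at 9 ·f
pos 12 'b': at 10  emit P2@[11:12]
pos 13 'a': at 9 ·f
pos 14 'a': at 9 ·f
pos 15 'd': at 7 ·f
pos 16 'c': at 8  emit P1@[15:16]
pos 17 'b': at 12 ·f
pos 18 'b': at 12 ·f
pos 19 'b': at 12 ·f
pos 20 'b': at 12 ·f
pos 21 'd': at 13  emit P4@[20:21]
pos 22 'd': at 7 ·f
pos 23 'c': at 8  emit P1@[22:23]
pos 24 'c': at 1 ·f
pos 25 'a': at 2
pos 26 'a': at 9 ·f
pos 27 'a': at 9 ·f
pos 28 'c': at 1 ·f
pos 29 'a': at 2
pos 30 'c': at 1 ·f
pos 31 'b': at 12 ·f
pos 32 'd': at 13  emit P4@[31:32]
pos 33 'a': at 9 ·f
pos 34 'b': at 10  emit P2@[33:34]
pos 35 'e': at 11 ·f  emit P3@[35:35]
pos 36 'e': at 11 ·f  emit P3@[36:36]
pos 37 'a': at 9 ·f
pos 38 'b': at 10  emit P2@[37:38]
pos 39 'c': at 1 ·f
pos 40 'd': at 7 ·f
pos 41 'c': at 8  emit P1@[40:41]
pos 42 'a': at 2 ·f
pos 43 'b': at 10 ·f  emit P2@[42:43]
pos 44 'e': at 11 ·f  emit P3@[44:44]
pos 45 'c': at 1 ·f
pos 46 'a': at 2
pos 47 'd': at 3
pos 48 'c': at 4  emit P1@[47:48]
pos 49 'b': at 5
pos 50 'd': at 6  emit P0@[45:50],P4@[49:50]
pos 51 'a': at 9 ·f
pos 52 'b': at 10  emit P2@[51:52]
pos 53 'd': at 13 ·f  emit P4@[52:53]
pos 54 'c': at 8 ·f  emit P1@[53:54]
pos 55 'd': at 7 ·f
pos 56 'a': at 9 ·f
pos 57 'c': at 1 ·f
pos 58 'a': at 2
pos 59 'd': at 3
pos 60 'c': at 4  emit P1@[59:60]
pos 61 'b': at 5
pos 62 'd': at 6  emit P0@[57:62],P4@[61:62]
pos 63 'e': at 11 ·f  emit P3@[63:63]
pos 64 'd': at 7 ·f
pos 65 'a': at 9 ·f
pos 66 'b': at 10  emit P2@[65:66]
pos 67 'a': at 9 ·f

All matches (sorted): [[3,1],[5,0],[5,4],[6,3],[7,3],[9,3],[10,3],[12,2],[16,1],[21,4],[23,1],[32,4],[34,2],[35,3],[36,3],[38,2],[41,1],[43,2],[44,3],[48,1],[50,0],[50,4],[52,2],[53,4],[54,1],[60,1],[62,0],[62,4],[63,3],[66,2]]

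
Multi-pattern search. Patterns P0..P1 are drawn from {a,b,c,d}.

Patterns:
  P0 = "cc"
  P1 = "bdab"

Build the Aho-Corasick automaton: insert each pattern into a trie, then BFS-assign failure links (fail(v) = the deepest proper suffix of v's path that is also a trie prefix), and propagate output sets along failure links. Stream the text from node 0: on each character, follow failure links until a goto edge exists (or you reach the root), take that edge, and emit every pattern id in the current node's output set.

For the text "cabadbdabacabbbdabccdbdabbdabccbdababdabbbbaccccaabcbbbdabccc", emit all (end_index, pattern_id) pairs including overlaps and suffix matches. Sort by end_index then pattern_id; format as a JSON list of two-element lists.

Build:
Trie nodes:
  0='ε' goto b→3 c→1
  1='c' goto c→2
  2='cc' goto ·  ←P0
  3='b' goto d→4
  4='bd' goto a→5
  5='bda' goto b→6
  6='bdab' goto ·  ←P1

Failure links (BFS by depth):
  fail(1) 'c': from fail(0)=0 chase 'c': 0 ⇒ 0;  out=∅∪out(0)=∅
  fail(3) 'b': from fail(0)=0 chase 'b': 0 ⇒ 0;  out=∅∪out(0)=∅
  fail(2) 'cc': from fail(1)=0 chase 'c': 0 ⇒ 1;  out={0}∪out(1)={0}
  fail(4) 'bd': from fail(3)=0 chase 'd': 0 ⇒ 0;  out=∅∪out(0)=∅
  fail(5) 'bda': from fail(4)=0 chase 'a': 0 ⇒ 0;  out=∅∪out(0)=∅
  fail(6) 'bdab': from fail(5)=0 chase 'b': 0 ⇒ 3;  out={1}∪out(3)={1}

Text stream:
pos 0 'c': at 1
pos 1 'a': at 0 (fail-walked)
pos 2 'b': at 3
pos 3 'a': at 0 (fail-walked)
pos 4 'd': at 0
pos 5 'b': at 3
pos 6 'd': at 4
pos 7 'a': at 5
pos 8 'b': at 6  ** P1@[5:8]
pos 9 'a': at 0 (fail-walked)
pos 10 'c': at 1
pos 11 'a': at 0 (fail-walked)
pos 12 'b': at 3
pos 13 'b': at 3 (fail-walked)
pos 14 'b': at 3 (fail-walked)
pos 15 'd': at 4
pos 16 'a': at 5
pos 17 'b': at 6  ** P1@[14:17]
pos 18 'c': at 1 (fail-walked)
pos 19 'c': at 2  ** P0@[18:19]
pos 20 'd': at 0 (fail-walked)
pos 21 'b': at 3
pos 22 'd': at 4
pos 23 'a': at 5
pos 24 'b': at 6  ** P1@[21:24]
pos 25 'b': at 3 (fail-walked)
pos 26 'd': at 4
pos 27 'a': at 5
pos 28 'b': at 6  ** P1@[25:28]
pos 29 'c': at 1 (fail-walked)
pos 30 'c': at 2  ** P0@[29:30]
pos 31 'b': at 3 (fail-walked)
pos 32 'd': at 4
pos 33 'a': at 5
pos 34 'b': at 6  ** P1@[31:34]
pos 35 'a': at 0 (fail-walked)
pos 36 'b': at 3
pos 37 'd': at 4
pos 38 'a': at 5
pos 39 'b': at 6  ** P1@[36:39]
pos 40 'b': at 3 (fail-walked)
pos 41 'b': at 3 (fail-walked)
pos 42 'b': at 3 (fail-walked)
pos 43 'a': at 0 (fail-walked)
pos 44 'c': at 1
pos 45 'c': at 2  ** P0@[44:45]
pos 46 'c': at 2 (fail-walked)  ** P0@[45:46]
pos 47 'c': at 2 (fail-walked)  ** P0@[46:47]
pos 48 'a': at 0 (fail-walked)
pos 49 'a': at 0
pos 50 'b': at 3
pos 51 'c': at 1 (fail-walked)
pos 52 'b': at 3 (fail-walked)
pos 53 'b': at 3 (fail-walked)
pos 54 'b': at 3 (fail-walked)
pos 55 'd': at 4
pos 56 'a': at 5
pos 57 'b': at 6  ** P1@[54:57]
pos 58 'c': at 1 (fail-walked)
pos 59 'c': at 2  ** P0@[58:59]
pos 60 'c': at 2 (fail-walked)  ** P0@[59:60]

All matches (sorted): [[8,1],[17,1],[19,0],[24,1],[28,1],[30,0],[34,1],[39,1],[45,0],[46,0],[47,0],[57,1],[59,0],[60,0]]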